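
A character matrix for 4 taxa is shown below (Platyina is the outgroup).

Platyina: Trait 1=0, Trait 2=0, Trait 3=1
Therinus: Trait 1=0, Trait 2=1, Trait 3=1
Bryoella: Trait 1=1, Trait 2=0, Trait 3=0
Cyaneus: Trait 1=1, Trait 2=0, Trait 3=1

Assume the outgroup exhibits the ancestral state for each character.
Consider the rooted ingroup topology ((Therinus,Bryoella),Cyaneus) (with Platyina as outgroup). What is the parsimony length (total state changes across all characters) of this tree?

Map each character onto ((Therinus,Bryoella),Cyaneus) (rooted by Platyina) and count the minimum state changes it requires (Fitch parsimony):
Trait 1: 2; Trait 2: 1; Trait 3: 1.
Total tree length = 4.

4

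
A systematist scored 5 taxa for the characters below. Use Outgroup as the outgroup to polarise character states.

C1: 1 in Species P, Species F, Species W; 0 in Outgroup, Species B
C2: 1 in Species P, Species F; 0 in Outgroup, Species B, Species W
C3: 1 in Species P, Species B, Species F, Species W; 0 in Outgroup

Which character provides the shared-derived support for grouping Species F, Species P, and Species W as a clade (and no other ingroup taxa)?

C1

The outgroup has state '0' for every character, so '1' is the derived state throughout.
C1 (derived state '1') is shared by Species F, Species P, and Species W — a synapomorphy uniting that clade.
C2 (derived state '1') is shared by Species F and Species P — a synapomorphy uniting that clade.
All ingroup taxa share the derived state '1' for C3; it defines the ingroup but does not resolve relationships within it.
Most parsimonious ingroup topology: (((Species P,Species F),Species W),Species B).
The clade {Species F, Species P, Species W} is supported by C1: its derived state '1' occurs in exactly those taxa and in no other taxon (including the outgroup).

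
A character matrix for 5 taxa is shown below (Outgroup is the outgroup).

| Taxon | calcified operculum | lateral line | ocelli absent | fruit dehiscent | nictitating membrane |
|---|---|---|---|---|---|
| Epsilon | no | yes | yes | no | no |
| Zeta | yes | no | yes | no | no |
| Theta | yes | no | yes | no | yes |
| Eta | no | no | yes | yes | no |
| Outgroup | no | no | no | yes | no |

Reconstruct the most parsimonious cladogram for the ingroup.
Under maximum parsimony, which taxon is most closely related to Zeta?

Character polarity is set by the outgroup: the derived state is whichever differs from the outgroup's state, so for fruit dehiscent the derived state is 'no', and for the remaining characters it is 'yes'.
calcified operculum (derived state 'yes') is shared by Theta and Zeta — a synapomorphy uniting that clade.
lateral line: derived state 'yes' in Epsilon only — an autapomorphy, so it tells us nothing about relationships among taxa.
ocelli absent (derived state 'yes') is shared by all ingroup taxa — unites the whole ingroup.
fruit dehiscent: derived state 'no' in Epsilon, Theta, and Zeta only — synapomorphy for {Epsilon, Theta, Zeta}.
nictitating membrane (derived state 'yes') is unique to Theta (autapomorphy; uninformative for grouping).
Most parsimonious ingroup topology: (((Theta,Zeta),Epsilon),Eta).
Zeta and Theta form a cherry on this tree, so they are sister taxa.

Theta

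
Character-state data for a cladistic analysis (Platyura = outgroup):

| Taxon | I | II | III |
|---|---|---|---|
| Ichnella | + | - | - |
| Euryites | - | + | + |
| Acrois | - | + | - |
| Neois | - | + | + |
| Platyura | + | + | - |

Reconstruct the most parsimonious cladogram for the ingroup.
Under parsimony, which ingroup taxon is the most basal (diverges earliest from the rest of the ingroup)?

Character polarity is set by the outgroup: the derived state is whichever differs from the outgroup's state, so for I, II the derived state is '-', and for the remaining characters it is '+'.
Only Acrois, Euryites, and Neois show the derived state '-' for I, supporting them as a clade.
II (derived state '-') is unique to Ichnella (autapomorphy; uninformative for grouping).
III: derived state '+' in Euryites and Neois only — synapomorphy for {Euryites, Neois}.
Most parsimonious ingroup topology: (Ichnella,(Acrois,(Neois,Euryites))).
Ichnella is sister to the clade containing all other ingroup taxa, so it is the earliest-diverging (most basal) ingroup lineage.

Ichnella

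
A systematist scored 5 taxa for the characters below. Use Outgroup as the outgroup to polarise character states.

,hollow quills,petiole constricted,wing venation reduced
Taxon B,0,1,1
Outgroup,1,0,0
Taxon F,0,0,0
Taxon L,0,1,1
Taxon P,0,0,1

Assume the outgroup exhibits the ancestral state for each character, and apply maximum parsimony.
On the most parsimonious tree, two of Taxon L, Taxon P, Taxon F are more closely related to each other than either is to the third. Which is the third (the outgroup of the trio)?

Character polarity is set by the outgroup: the derived state is whichever differs from the outgroup's state, so for hollow quills the derived state is '0', and for the remaining characters it is '1'.
hollow quills (derived state '0') is shared by all ingroup taxa — unites the whole ingroup.
petiole constricted: derived state '1' in Taxon B and Taxon L only — synapomorphy for {Taxon B, Taxon L}.
wing venation reduced: derived state '1' in Taxon B, Taxon L, and Taxon P only — synapomorphy for {Taxon B, Taxon L, Taxon P}.
Most parsimonious ingroup topology: ((Taxon P,(Taxon L,Taxon B)),Taxon F).
Taxon P and Taxon L share a more recent common ancestor with each other than either does with Taxon F, so Taxon F is the least closely related of the three.

Taxon F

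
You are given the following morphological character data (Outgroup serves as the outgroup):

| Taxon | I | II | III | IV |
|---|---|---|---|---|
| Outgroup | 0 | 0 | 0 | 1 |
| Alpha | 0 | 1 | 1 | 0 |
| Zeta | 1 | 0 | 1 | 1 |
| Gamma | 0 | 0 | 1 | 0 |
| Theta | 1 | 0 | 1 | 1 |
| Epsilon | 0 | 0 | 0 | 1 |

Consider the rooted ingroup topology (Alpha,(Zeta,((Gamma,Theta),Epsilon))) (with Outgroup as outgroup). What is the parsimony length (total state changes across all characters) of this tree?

7

Map each character onto (Alpha,(Zeta,((Gamma,Theta),Epsilon))) (rooted by Outgroup) and count the minimum state changes it requires (Fitch parsimony):
I: 2; II: 1; III: 2; IV: 2.
Total tree length = 7.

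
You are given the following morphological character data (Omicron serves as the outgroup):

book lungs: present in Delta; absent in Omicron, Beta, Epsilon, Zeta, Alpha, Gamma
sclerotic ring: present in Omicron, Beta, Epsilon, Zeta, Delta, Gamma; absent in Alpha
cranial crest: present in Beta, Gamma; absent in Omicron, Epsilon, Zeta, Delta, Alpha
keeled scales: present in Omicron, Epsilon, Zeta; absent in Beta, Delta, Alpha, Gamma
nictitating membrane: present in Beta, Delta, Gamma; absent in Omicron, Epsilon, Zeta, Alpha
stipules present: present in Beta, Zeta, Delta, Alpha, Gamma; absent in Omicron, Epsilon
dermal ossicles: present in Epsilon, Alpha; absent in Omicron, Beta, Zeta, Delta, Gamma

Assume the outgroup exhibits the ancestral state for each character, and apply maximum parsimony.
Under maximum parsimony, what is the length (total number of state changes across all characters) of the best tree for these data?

Character polarity is set by the outgroup: the derived state is whichever differs from the outgroup's state, so for sclerotic ring, keeled scales the derived state is 'absent', and for the remaining characters it is 'present'.
book lungs: derived state 'present' in Delta only — an autapomorphy, so it tells us nothing about relationships among taxa.
sclerotic ring (derived state 'absent') is unique to Alpha (autapomorphy; uninformative for grouping).
cranial crest (derived state 'present') is shared by Beta and Gamma — a synapomorphy uniting that clade.
keeled scales (derived state 'absent') is shared by Alpha, Beta, Delta, and Gamma — a synapomorphy uniting that clade.
nictitating membrane: derived state 'present' in Beta, Delta, and Gamma only — synapomorphy for {Beta, Delta, Gamma}.
stipules present (derived state 'present') is shared by Alpha, Beta, Delta, Gamma, and Zeta — a synapomorphy uniting that clade.
dermal ossicles groups Alpha and Epsilon, which is incompatible with the clades supported by the remaining characters; treating it as convergent (homoplasy) costs fewer steps than any alternative tree.
Most parsimonious ingroup topology: (((((Beta,Gamma),Delta),Alpha),Zeta),Epsilon).
Changes per character on this tree: book lungs: 1; sclerotic ring: 1; cranial crest: 1; keeled scales: 1; nictitating membrane: 1; stipules present: 1; dermal ossicles: 2.
Total = 8.

8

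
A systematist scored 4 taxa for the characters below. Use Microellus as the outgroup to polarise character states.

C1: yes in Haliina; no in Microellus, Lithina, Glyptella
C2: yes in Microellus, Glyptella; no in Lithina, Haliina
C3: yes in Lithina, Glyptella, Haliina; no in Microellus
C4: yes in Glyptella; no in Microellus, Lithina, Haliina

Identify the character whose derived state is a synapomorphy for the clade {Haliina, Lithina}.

Character polarity is set by the outgroup: the derived state is whichever differs from the outgroup's state, so for C2 the derived state is 'no', and for the remaining characters it is 'yes'.
C1 (derived state 'yes') is unique to Haliina (autapomorphy; uninformative for grouping).
Only Haliina and Lithina show the derived state 'no' for C2, supporting them as a clade.
All ingroup taxa share the derived state 'yes' for C3; it defines the ingroup but does not resolve relationships within it.
C4 (derived state 'yes') is unique to Glyptella (autapomorphy; uninformative for grouping).
Most parsimonious ingroup topology: ((Lithina,Haliina),Glyptella).
The clade {Haliina, Lithina} is supported by C2: its derived state 'no' occurs in exactly those taxa and in no other taxon (including the outgroup).

C2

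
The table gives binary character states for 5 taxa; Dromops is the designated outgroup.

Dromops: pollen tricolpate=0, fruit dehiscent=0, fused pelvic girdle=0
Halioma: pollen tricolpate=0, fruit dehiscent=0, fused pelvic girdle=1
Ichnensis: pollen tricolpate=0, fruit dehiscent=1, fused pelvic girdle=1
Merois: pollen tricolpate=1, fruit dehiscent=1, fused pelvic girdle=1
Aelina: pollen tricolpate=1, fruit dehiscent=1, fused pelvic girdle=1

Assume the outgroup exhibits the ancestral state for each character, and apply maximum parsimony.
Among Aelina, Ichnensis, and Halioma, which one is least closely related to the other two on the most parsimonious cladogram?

The outgroup has state '0' for every character, so '1' is the derived state throughout.
pollen tricolpate (derived state '1') is shared by Aelina and Merois — a synapomorphy uniting that clade.
Only Aelina, Ichnensis, and Merois show the derived state '1' for fruit dehiscent, supporting them as a clade.
fused pelvic girdle (derived state '1') is shared by all ingroup taxa — unites the whole ingroup.
Most parsimonious ingroup topology: (Halioma,(Ichnensis,(Merois,Aelina))).
Ichnensis and Aelina share a more recent common ancestor with each other than either does with Halioma, so Halioma is the least closely related of the three.

Halioma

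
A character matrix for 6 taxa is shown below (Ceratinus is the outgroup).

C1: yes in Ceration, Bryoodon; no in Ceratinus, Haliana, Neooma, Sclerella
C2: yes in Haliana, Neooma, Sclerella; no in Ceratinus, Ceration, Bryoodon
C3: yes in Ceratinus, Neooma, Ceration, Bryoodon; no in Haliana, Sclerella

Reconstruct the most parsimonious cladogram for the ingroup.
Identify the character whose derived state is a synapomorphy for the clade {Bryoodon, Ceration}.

C1

Character polarity is set by the outgroup: the derived state is whichever differs from the outgroup's state, so for C3 the derived state is 'no', and for the remaining characters it is 'yes'.
C1: derived state 'yes' in Bryoodon and Ceration only — synapomorphy for {Bryoodon, Ceration}.
C2: derived state 'yes' in Haliana, Neooma, and Sclerella only — synapomorphy for {Haliana, Neooma, Sclerella}.
Only Haliana and Sclerella show the derived state 'no' for C3, supporting them as a clade.
Most parsimonious ingroup topology: (((Haliana,Sclerella),Neooma),(Ceration,Bryoodon)).
The clade {Bryoodon, Ceration} is supported by C1: its derived state 'yes' occurs in exactly those taxa and in no other taxon (including the outgroup).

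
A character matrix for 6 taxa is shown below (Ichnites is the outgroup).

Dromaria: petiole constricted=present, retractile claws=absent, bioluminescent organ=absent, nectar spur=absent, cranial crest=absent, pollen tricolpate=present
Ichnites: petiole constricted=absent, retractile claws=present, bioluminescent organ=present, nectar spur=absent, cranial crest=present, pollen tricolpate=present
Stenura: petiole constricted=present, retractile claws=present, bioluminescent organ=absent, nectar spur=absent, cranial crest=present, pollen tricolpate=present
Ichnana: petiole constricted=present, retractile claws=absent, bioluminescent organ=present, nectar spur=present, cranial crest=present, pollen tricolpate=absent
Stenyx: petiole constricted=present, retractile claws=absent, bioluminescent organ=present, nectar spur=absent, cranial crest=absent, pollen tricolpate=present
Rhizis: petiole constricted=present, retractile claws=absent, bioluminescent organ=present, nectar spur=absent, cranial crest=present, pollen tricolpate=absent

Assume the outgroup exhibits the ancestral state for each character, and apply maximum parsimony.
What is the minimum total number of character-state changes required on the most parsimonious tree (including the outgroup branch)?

Character polarity is set by the outgroup: the derived state is whichever differs from the outgroup's state, so for retractile claws, bioluminescent organ, cranial crest, pollen tricolpate the derived state is 'absent', and for the remaining characters it is 'present'.
All ingroup taxa share the derived state 'present' for petiole constricted; it defines the ingroup but does not resolve relationships within it.
retractile claws (derived state 'absent') is shared by Dromaria, Ichnana, Rhizis, and Stenyx — a synapomorphy uniting that clade.
bioluminescent organ (state 'absent') occurs in Dromaria and Stenura but conflicts with the nesting implied by the other characters — most parsimoniously interpreted as homoplasy.
nectar spur: derived state 'present' in Ichnana only — an autapomorphy, so it tells us nothing about relationships among taxa.
cranial crest (derived state 'absent') is shared by Dromaria and Stenyx — a synapomorphy uniting that clade.
Only Ichnana and Rhizis show the derived state 'absent' for pollen tricolpate, supporting them as a clade.
Most parsimonious ingroup topology: (Stenura,((Ichnana,Rhizis),(Dromaria,Stenyx))).
Changes per character on this tree: petiole constricted: 1; retractile claws: 1; bioluminescent organ: 2; nectar spur: 1; cranial crest: 1; pollen tricolpate: 1.
Total = 7.

7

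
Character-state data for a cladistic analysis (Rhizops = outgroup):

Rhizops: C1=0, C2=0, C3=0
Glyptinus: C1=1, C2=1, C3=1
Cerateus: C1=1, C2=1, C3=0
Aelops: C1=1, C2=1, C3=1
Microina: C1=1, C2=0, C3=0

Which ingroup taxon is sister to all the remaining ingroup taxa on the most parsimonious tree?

The outgroup has state '0' for every character, so '1' is the derived state throughout.
All ingroup taxa share the derived state '1' for C1; it defines the ingroup but does not resolve relationships within it.
C2 (derived state '1') is shared by Aelops, Cerateus, and Glyptinus — a synapomorphy uniting that clade.
C3: derived state '1' in Aelops and Glyptinus only — synapomorphy for {Aelops, Glyptinus}.
Most parsimonious ingroup topology: (((Glyptinus,Aelops),Cerateus),Microina).
Microina is sister to the clade containing all other ingroup taxa, so it is the earliest-diverging (most basal) ingroup lineage.

Microina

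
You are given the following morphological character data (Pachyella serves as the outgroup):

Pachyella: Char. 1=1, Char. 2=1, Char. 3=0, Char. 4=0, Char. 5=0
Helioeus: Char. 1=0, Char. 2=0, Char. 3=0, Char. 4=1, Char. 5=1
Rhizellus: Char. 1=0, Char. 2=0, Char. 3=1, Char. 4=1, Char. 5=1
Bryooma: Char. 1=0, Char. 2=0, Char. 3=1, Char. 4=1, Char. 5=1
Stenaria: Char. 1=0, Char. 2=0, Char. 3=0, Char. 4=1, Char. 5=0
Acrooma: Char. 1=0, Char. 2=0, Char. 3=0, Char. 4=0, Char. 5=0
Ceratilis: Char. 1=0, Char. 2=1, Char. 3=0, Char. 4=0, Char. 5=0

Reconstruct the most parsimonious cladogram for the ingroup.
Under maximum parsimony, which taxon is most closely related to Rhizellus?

Bryooma

Character polarity is set by the outgroup: the derived state is whichever differs from the outgroup's state, so for Char. 1, Char. 2 the derived state is '0', and for the remaining characters it is '1'.
All ingroup taxa share the derived state '0' for Char. 1; it defines the ingroup but does not resolve relationships within it.
Char. 2 (derived state '0') is shared by Acrooma, Bryooma, Helioeus, Rhizellus, and Stenaria — a synapomorphy uniting that clade.
Char. 3 (derived state '1') is shared by Bryooma and Rhizellus — a synapomorphy uniting that clade.
Only Bryooma, Helioeus, Rhizellus, and Stenaria show the derived state '1' for Char. 4, supporting them as a clade.
Char. 5: derived state '1' in Bryooma, Helioeus, and Rhizellus only — synapomorphy for {Bryooma, Helioeus, Rhizellus}.
Most parsimonious ingroup topology: ((((Helioeus,(Rhizellus,Bryooma)),Stenaria),Acrooma),Ceratilis).
Rhizellus and Bryooma form a cherry on this tree, so they are sister taxa.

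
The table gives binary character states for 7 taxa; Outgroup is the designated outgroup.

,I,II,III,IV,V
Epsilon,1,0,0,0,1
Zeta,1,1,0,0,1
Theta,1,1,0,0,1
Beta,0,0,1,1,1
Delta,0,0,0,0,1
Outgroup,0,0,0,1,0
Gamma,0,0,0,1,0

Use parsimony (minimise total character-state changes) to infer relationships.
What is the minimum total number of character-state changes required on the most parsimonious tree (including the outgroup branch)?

Character polarity is set by the outgroup: the derived state is whichever differs from the outgroup's state, so for IV the derived state is '0', and for the remaining characters it is '1'.
I (derived state '1') is shared by Epsilon, Theta, and Zeta — a synapomorphy uniting that clade.
Only Theta and Zeta show the derived state '1' for II, supporting them as a clade.
III: derived state '1' in Beta only — an autapomorphy, so it tells us nothing about relationships among taxa.
IV (derived state '0') is shared by Delta, Epsilon, Theta, and Zeta — a synapomorphy uniting that clade.
V (derived state '1') is shared by Beta, Delta, Epsilon, Theta, and Zeta — a synapomorphy uniting that clade.
Most parsimonious ingroup topology: (((((Zeta,Theta),Epsilon),Delta),Beta),Gamma).
Changes per character on this tree: I: 1; II: 1; III: 1; IV: 1; V: 1.
Total = 5.

5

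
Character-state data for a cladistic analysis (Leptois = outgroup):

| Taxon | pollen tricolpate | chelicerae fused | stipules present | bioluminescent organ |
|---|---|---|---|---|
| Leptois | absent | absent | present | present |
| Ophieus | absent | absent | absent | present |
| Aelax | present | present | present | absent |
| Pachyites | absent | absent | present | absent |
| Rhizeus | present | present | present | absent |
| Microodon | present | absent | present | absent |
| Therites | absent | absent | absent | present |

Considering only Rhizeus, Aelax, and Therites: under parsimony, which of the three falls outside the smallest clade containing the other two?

Character polarity is set by the outgroup: the derived state is whichever differs from the outgroup's state, so for stipules present, bioluminescent organ the derived state is 'absent', and for the remaining characters it is 'present'.
pollen tricolpate (derived state 'present') is shared by Aelax, Microodon, and Rhizeus — a synapomorphy uniting that clade.
Only Aelax and Rhizeus show the derived state 'present' for chelicerae fused, supporting them as a clade.
stipules present (derived state 'absent') is shared by Ophieus and Therites — a synapomorphy uniting that clade.
Only Aelax, Microodon, Pachyites, and Rhizeus show the derived state 'absent' for bioluminescent organ, supporting them as a clade.
Most parsimonious ingroup topology: ((Ophieus,Therites),(((Aelax,Rhizeus),Microodon),Pachyites)).
Aelax and Rhizeus share a more recent common ancestor with each other than either does with Therites, so Therites is the least closely related of the three.

Therites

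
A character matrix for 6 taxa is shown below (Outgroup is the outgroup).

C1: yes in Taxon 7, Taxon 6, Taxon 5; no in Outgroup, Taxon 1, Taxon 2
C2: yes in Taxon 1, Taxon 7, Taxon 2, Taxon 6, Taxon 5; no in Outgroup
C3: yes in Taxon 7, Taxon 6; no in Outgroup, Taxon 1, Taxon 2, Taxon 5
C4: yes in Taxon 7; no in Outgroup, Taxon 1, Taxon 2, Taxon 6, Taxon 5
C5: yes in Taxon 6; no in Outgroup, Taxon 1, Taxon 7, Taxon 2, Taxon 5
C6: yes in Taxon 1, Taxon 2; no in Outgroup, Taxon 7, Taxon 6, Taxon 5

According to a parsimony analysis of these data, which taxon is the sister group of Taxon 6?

Taxon 7

The outgroup has state 'no' for every character, so 'yes' is the derived state throughout.
C1: derived state 'yes' in Taxon 5, Taxon 6, and Taxon 7 only — synapomorphy for {Taxon 5, Taxon 6, Taxon 7}.
C2 (derived state 'yes') is shared by all ingroup taxa — unites the whole ingroup.
Only Taxon 6 and Taxon 7 show the derived state 'yes' for C3, supporting them as a clade.
C4: derived state 'yes' in Taxon 7 only — an autapomorphy, so it tells us nothing about relationships among taxa.
C5: derived state 'yes' in Taxon 6 only — an autapomorphy, so it tells us nothing about relationships among taxa.
Only Taxon 1 and Taxon 2 show the derived state 'yes' for C6, supporting them as a clade.
Most parsimonious ingroup topology: ((Taxon 1,Taxon 2),((Taxon 7,Taxon 6),Taxon 5)).
Taxon 6 and Taxon 7 form a cherry on this tree, so they are sister taxa.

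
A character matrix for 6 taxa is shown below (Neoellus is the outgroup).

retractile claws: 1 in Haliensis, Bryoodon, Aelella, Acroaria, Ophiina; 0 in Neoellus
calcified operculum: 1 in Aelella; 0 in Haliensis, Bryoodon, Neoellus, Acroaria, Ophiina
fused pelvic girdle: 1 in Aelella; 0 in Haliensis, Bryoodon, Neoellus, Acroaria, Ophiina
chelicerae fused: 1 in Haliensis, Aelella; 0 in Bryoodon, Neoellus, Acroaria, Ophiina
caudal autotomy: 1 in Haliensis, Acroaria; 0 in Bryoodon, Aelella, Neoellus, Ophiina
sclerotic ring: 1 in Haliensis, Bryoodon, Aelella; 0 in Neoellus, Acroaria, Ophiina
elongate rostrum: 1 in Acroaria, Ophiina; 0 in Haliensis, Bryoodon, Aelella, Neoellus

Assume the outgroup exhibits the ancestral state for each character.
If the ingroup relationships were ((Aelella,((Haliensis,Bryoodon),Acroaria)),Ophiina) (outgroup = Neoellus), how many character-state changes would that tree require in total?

Map each character onto ((Aelella,((Haliensis,Bryoodon),Acroaria)),Ophiina) (rooted by Neoellus) and count the minimum state changes it requires (Fitch parsimony):
retractile claws: 1; calcified operculum: 1; fused pelvic girdle: 1; chelicerae fused: 2; caudal autotomy: 2; sclerotic ring: 2; elongate rostrum: 2.
Total tree length = 11.

11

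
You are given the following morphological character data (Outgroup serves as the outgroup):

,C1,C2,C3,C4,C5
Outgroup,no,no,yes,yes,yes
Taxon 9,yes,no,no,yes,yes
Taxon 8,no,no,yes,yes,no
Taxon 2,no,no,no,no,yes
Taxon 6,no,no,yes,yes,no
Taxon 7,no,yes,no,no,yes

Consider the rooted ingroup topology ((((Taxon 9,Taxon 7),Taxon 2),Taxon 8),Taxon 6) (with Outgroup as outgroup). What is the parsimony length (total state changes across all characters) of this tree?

7

Map each character onto ((((Taxon 9,Taxon 7),Taxon 2),Taxon 8),Taxon 6) (rooted by Outgroup) and count the minimum state changes it requires (Fitch parsimony):
C1: 1; C2: 1; C3: 1; C4: 2; C5: 2.
Total tree length = 7.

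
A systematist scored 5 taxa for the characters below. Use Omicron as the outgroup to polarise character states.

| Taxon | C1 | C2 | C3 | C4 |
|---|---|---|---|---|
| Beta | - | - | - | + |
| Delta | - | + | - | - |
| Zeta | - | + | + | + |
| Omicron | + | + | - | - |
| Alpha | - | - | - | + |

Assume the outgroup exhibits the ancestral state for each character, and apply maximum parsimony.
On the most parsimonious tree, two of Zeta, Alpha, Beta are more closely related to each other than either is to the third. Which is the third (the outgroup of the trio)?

Zeta

Character polarity is set by the outgroup: the derived state is whichever differs from the outgroup's state, so for C1, C2 the derived state is '-', and for the remaining characters it is '+'.
All ingroup taxa share the derived state '-' for C1; it defines the ingroup but does not resolve relationships within it.
Only Alpha and Beta show the derived state '-' for C2, supporting them as a clade.
C3: derived state '+' in Zeta only — an autapomorphy, so it tells us nothing about relationships among taxa.
C4: derived state '+' in Alpha, Beta, and Zeta only — synapomorphy for {Alpha, Beta, Zeta}.
Most parsimonious ingroup topology: ((Zeta,(Beta,Alpha)),Delta).
Beta and Alpha share a more recent common ancestor with each other than either does with Zeta, so Zeta is the least closely related of the three.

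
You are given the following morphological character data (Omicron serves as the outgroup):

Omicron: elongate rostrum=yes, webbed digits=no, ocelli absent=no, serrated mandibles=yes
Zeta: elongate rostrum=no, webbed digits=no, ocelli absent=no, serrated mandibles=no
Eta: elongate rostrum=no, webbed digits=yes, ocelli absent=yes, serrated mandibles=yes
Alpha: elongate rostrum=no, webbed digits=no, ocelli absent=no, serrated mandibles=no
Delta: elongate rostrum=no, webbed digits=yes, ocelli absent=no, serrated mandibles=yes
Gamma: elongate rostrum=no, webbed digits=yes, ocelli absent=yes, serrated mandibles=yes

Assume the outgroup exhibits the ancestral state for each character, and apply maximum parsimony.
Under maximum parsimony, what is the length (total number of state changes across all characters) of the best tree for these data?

4

Character polarity is set by the outgroup: the derived state is whichever differs from the outgroup's state, so for elongate rostrum, serrated mandibles the derived state is 'no', and for the remaining characters it is 'yes'.
All ingroup taxa share the derived state 'no' for elongate rostrum; it defines the ingroup but does not resolve relationships within it.
webbed digits (derived state 'yes') is shared by Delta, Eta, and Gamma — a synapomorphy uniting that clade.
ocelli absent (derived state 'yes') is shared by Eta and Gamma — a synapomorphy uniting that clade.
serrated mandibles (derived state 'no') is shared by Alpha and Zeta — a synapomorphy uniting that clade.
Most parsimonious ingroup topology: ((Zeta,Alpha),((Eta,Gamma),Delta)).
Changes per character on this tree: elongate rostrum: 1; webbed digits: 1; ocelli absent: 1; serrated mandibles: 1.
Total = 4.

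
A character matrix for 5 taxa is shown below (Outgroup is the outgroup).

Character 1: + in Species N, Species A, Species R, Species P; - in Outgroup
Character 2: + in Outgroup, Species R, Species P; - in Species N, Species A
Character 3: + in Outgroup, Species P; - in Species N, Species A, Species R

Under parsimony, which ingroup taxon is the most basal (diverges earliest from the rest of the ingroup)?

Species P

Character polarity is set by the outgroup: the derived state is whichever differs from the outgroup's state, so for Character 2, Character 3 the derived state is '-', and for the remaining characters it is '+'.
Character 1 (derived state '+') is shared by all ingroup taxa — unites the whole ingroup.
Character 2 (derived state '-') is shared by Species A and Species N — a synapomorphy uniting that clade.
Character 3 (derived state '-') is shared by Species A, Species N, and Species R — a synapomorphy uniting that clade.
Most parsimonious ingroup topology: (((Species N,Species A),Species R),Species P).
Species P is sister to the clade containing all other ingroup taxa, so it is the earliest-diverging (most basal) ingroup lineage.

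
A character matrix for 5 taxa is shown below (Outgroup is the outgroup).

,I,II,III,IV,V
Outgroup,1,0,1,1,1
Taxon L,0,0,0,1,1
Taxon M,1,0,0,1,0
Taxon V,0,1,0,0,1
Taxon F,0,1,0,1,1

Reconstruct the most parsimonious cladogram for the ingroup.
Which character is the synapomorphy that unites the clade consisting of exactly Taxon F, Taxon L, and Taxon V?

I

Character polarity is set by the outgroup: the derived state is whichever differs from the outgroup's state, so for I, III, IV, V the derived state is '0', and for the remaining characters it is '1'.
Only Taxon F, Taxon L, and Taxon V show the derived state '0' for I, supporting them as a clade.
Only Taxon F and Taxon V show the derived state '1' for II, supporting them as a clade.
III (derived state '0') is shared by all ingroup taxa — unites the whole ingroup.
IV (derived state '0') is unique to Taxon V (autapomorphy; uninformative for grouping).
V: derived state '0' in Taxon M only — an autapomorphy, so it tells us nothing about relationships among taxa.
Most parsimonious ingroup topology: ((Taxon L,(Taxon V,Taxon F)),Taxon M).
The clade {Taxon F, Taxon L, Taxon V} is supported by I: its derived state '0' occurs in exactly those taxa and in no other taxon (including the outgroup).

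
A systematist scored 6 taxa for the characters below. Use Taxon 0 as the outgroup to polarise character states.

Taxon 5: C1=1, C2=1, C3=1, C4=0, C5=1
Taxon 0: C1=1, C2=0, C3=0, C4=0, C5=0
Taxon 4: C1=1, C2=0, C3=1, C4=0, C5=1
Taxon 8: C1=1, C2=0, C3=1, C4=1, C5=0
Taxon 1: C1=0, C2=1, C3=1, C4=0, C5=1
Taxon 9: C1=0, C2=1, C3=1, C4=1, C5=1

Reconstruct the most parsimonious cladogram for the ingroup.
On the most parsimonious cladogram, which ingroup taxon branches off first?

Taxon 8

Character polarity is set by the outgroup: the derived state is whichever differs from the outgroup's state, so for C1 the derived state is '0', and for the remaining characters it is '1'.
C1: derived state '0' in Taxon 1 and Taxon 9 only — synapomorphy for {Taxon 1, Taxon 9}.
C2: derived state '1' in Taxon 1, Taxon 5, and Taxon 9 only — synapomorphy for {Taxon 1, Taxon 5, Taxon 9}.
All ingroup taxa share the derived state '1' for C3; it defines the ingroup but does not resolve relationships within it.
C4 groups Taxon 8 and Taxon 9, which is incompatible with the clades supported by the remaining characters; treating it as convergent (homoplasy) costs fewer steps than any alternative tree.
C5 (derived state '1') is shared by Taxon 1, Taxon 4, Taxon 5, and Taxon 9 — a synapomorphy uniting that clade.
Most parsimonious ingroup topology: (((Taxon 5,(Taxon 9,Taxon 1)),Taxon 4),Taxon 8).
Taxon 8 is sister to the clade containing all other ingroup taxa, so it is the earliest-diverging (most basal) ingroup lineage.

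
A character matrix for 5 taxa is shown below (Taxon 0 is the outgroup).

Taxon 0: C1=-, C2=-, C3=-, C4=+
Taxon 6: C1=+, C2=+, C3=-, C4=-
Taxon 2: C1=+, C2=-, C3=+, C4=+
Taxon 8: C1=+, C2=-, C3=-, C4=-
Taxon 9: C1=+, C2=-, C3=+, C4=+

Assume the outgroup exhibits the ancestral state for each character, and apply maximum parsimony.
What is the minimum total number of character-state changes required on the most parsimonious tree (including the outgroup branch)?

Character polarity is set by the outgroup: the derived state is whichever differs from the outgroup's state, so for C4 the derived state is '-', and for the remaining characters it is '+'.
C1 (derived state '+') is shared by all ingroup taxa — unites the whole ingroup.
C2 (derived state '+') is unique to Taxon 6 (autapomorphy; uninformative for grouping).
C3 (derived state '+') is shared by Taxon 2 and Taxon 9 — a synapomorphy uniting that clade.
C4: derived state '-' in Taxon 6 and Taxon 8 only — synapomorphy for {Taxon 6, Taxon 8}.
Most parsimonious ingroup topology: ((Taxon 6,Taxon 8),(Taxon 2,Taxon 9)).
Changes per character on this tree: C1: 1; C2: 1; C3: 1; C4: 1.
Total = 4.

4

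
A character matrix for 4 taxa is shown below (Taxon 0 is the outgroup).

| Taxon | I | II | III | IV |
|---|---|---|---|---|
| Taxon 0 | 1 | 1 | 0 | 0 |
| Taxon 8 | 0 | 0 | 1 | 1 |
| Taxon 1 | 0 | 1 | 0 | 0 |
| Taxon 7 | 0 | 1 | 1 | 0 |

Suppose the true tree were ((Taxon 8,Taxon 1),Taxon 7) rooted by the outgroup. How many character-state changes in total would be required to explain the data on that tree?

5

Map each character onto ((Taxon 8,Taxon 1),Taxon 7) (rooted by Taxon 0) and count the minimum state changes it requires (Fitch parsimony):
I: 1; II: 1; III: 2; IV: 1.
Total tree length = 5.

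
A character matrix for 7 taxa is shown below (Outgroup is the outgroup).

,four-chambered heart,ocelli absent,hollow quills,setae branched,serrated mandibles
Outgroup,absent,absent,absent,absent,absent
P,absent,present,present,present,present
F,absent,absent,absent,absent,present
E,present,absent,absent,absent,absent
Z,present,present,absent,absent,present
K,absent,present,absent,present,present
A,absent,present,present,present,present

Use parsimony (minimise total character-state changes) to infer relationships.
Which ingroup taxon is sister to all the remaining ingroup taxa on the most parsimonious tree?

The outgroup has state 'absent' for every character, so 'present' is the derived state throughout.
four-chambered heart (state 'present') occurs in E and Z but conflicts with the nesting implied by the other characters — most parsimoniously interpreted as homoplasy.
ocelli absent (derived state 'present') is shared by A, K, P, and Z — a synapomorphy uniting that clade.
hollow quills: derived state 'present' in A and P only — synapomorphy for {A, P}.
setae branched (derived state 'present') is shared by A, K, and P — a synapomorphy uniting that clade.
serrated mandibles: derived state 'present' in A, F, K, P, and Z only — synapomorphy for {A, F, K, P, Z}.
Most parsimonious ingroup topology: (((((P,A),K),Z),F),E).
E is sister to the clade containing all other ingroup taxa, so it is the earliest-diverging (most basal) ingroup lineage.

E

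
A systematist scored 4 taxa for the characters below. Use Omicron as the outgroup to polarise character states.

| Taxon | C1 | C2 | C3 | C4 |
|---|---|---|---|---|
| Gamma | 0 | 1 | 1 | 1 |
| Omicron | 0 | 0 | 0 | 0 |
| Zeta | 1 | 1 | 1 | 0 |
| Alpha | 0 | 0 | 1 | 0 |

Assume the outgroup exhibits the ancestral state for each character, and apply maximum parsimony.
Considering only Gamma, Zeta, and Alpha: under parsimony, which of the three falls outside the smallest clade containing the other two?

The outgroup has state '0' for every character, so '1' is the derived state throughout.
C1 (derived state '1') is unique to Zeta (autapomorphy; uninformative for grouping).
C2: derived state '1' in Gamma and Zeta only — synapomorphy for {Gamma, Zeta}.
All ingroup taxa share the derived state '1' for C3; it defines the ingroup but does not resolve relationships within it.
C4 (derived state '1') is unique to Gamma (autapomorphy; uninformative for grouping).
Most parsimonious ingroup topology: (Alpha,(Zeta,Gamma)).
Gamma and Zeta share a more recent common ancestor with each other than either does with Alpha, so Alpha is the least closely related of the three.

Alpha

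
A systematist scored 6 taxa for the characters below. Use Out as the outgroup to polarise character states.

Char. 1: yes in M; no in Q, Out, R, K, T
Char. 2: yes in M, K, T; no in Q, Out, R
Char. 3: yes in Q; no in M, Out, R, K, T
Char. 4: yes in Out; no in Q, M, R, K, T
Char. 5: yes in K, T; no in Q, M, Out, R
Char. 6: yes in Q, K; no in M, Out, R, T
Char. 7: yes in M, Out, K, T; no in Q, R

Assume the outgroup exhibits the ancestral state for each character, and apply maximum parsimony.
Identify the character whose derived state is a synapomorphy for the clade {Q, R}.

Char. 7

Character polarity is set by the outgroup: the derived state is whichever differs from the outgroup's state, so for Char. 4, Char. 7 the derived state is 'no', and for the remaining characters it is 'yes'.
Char. 1: derived state 'yes' in M only — an autapomorphy, so it tells us nothing about relationships among taxa.
Only K, M, and T show the derived state 'yes' for Char. 2, supporting them as a clade.
Char. 3 (derived state 'yes') is unique to Q (autapomorphy; uninformative for grouping).
All ingroup taxa share the derived state 'no' for Char. 4; it defines the ingroup but does not resolve relationships within it.
Only K and T show the derived state 'yes' for Char. 5, supporting them as a clade.
Char. 6 groups K and Q, which is incompatible with the clades supported by the remaining characters; treating it as convergent (homoplasy) costs fewer steps than any alternative tree.
Char. 7 (derived state 'no') is shared by Q and R — a synapomorphy uniting that clade.
Most parsimonious ingroup topology: ((M,(T,K)),(Q,R)).
The clade {Q, R} is supported by Char. 7: its derived state 'no' occurs in exactly those taxa and in no other taxon (including the outgroup).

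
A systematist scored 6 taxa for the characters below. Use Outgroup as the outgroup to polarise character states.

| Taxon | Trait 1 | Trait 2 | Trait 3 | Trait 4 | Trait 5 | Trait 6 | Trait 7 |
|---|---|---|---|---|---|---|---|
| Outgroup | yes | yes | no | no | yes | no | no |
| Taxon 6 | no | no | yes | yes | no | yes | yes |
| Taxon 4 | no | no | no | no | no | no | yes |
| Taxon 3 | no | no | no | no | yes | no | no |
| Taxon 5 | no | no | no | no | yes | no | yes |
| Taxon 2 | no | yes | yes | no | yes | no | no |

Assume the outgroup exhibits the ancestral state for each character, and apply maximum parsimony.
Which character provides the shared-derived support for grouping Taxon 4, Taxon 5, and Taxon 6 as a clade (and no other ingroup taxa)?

Character polarity is set by the outgroup: the derived state is whichever differs from the outgroup's state, so for Trait 1, Trait 2, Trait 5 the derived state is 'no', and for the remaining characters it is 'yes'.
Trait 1 (derived state 'no') is shared by all ingroup taxa — unites the whole ingroup.
Only Taxon 3, Taxon 4, Taxon 5, and Taxon 6 show the derived state 'no' for Trait 2, supporting them as a clade.
Trait 3 groups Taxon 2 and Taxon 6, which is incompatible with the clades supported by the remaining characters; treating it as convergent (homoplasy) costs fewer steps than any alternative tree.
Trait 4: derived state 'yes' in Taxon 6 only — an autapomorphy, so it tells us nothing about relationships among taxa.
Trait 5 (derived state 'no') is shared by Taxon 4 and Taxon 6 — a synapomorphy uniting that clade.
Trait 6 (derived state 'yes') is unique to Taxon 6 (autapomorphy; uninformative for grouping).
Only Taxon 4, Taxon 5, and Taxon 6 show the derived state 'yes' for Trait 7, supporting them as a clade.
Most parsimonious ingroup topology: ((((Taxon 6,Taxon 4),Taxon 5),Taxon 3),Taxon 2).
The clade {Taxon 4, Taxon 5, Taxon 6} is supported by Trait 7: its derived state 'yes' occurs in exactly those taxa and in no other taxon (including the outgroup).

Trait 7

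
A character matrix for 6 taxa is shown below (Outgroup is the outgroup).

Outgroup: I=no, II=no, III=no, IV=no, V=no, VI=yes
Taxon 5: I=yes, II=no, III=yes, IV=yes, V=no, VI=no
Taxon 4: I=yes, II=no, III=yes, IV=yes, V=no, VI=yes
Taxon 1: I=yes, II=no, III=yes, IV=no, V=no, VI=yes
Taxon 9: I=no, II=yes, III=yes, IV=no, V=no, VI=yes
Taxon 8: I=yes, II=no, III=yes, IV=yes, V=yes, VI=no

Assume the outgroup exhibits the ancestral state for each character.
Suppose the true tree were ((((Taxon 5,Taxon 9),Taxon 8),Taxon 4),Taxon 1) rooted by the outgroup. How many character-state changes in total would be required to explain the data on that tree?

Map each character onto ((((Taxon 5,Taxon 9),Taxon 8),Taxon 4),Taxon 1) (rooted by Outgroup) and count the minimum state changes it requires (Fitch parsimony):
I: 2; II: 1; III: 1; IV: 2; V: 1; VI: 2.
Total tree length = 9.

9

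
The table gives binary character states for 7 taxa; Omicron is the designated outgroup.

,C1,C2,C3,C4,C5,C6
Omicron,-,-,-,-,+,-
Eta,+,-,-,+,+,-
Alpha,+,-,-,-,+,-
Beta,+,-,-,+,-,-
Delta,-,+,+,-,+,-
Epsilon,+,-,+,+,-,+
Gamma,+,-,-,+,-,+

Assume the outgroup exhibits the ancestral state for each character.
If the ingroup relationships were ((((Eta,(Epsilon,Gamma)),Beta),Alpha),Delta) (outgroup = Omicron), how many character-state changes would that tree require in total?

8

Map each character onto ((((Eta,(Epsilon,Gamma)),Beta),Alpha),Delta) (rooted by Omicron) and count the minimum state changes it requires (Fitch parsimony):
C1: 1; C2: 1; C3: 2; C4: 1; C5: 2; C6: 1.
Total tree length = 8.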